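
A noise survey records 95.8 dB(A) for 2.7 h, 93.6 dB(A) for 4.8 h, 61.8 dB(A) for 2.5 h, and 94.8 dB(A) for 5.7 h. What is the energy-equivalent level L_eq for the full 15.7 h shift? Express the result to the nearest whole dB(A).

L_eq = 10·log₁₀[(1/T)·Σ tᵢ·10^(Lᵢ/10)] with T = 15.7 h.
Σ tᵢ·10^(Lᵢ/10) = 2.7·10^(95.8/10) + 4.8·10^(93.6/10) + 2.5·10^(61.8/10) + 5.7·10^(94.8/10) = 3.848e+10.
L_eq = 10·log₁₀(3.848e+10/15.7) = 93.89 dB(A).

94 dB(A)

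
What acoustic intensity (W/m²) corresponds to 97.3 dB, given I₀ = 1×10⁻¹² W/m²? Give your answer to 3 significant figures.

0.00537 W/m²

I = I₀·10^(L/10) = 10⁻¹² × 10^(97.3/10) = 10^(-2.270).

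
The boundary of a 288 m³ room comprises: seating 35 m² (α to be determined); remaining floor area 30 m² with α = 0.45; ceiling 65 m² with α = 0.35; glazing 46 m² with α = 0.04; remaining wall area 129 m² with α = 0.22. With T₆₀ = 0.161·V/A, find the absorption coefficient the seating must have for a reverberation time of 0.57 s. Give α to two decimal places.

From T₆₀ = 0.161·V/A, the target T₆₀ = 0.57 s needs A = 0.161·288/0.57 = 81.35 m².
Absorption from the other surfaces = 30·0.45 + 65·0.35 + 46·0.04 + 129·0.22 = 66.47 m², so the seating must supply 14.88 m² over 35 m².
α = 14.88/35 = 0.425.

0.43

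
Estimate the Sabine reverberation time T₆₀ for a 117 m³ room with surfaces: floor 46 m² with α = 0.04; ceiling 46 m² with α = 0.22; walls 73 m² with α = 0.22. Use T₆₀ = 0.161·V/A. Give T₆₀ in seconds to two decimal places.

0.67 s

A = Σ Sᵢαᵢ = 46·0.04 + 46·0.22 + 73·0.22 = 28.02 m².
T₆₀ = 0.161 × 117 / 28.02 = 0.672 s.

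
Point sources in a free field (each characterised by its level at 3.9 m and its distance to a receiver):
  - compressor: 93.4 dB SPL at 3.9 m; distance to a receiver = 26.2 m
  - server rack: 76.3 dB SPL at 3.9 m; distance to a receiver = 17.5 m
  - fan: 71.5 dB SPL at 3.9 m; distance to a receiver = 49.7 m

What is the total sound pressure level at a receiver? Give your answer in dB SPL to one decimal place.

First find each source's level at the receiver (point-source: −20·log₁₀(r/r_ref)), then combine on an intensity basis.
compressor: 93.4 − 20·log₁₀(26.2/3.9) = 93.4 − 16.54 = 76.86 dB SPL.
server rack: 76.3 − 20·log₁₀(17.5/3.9) = 76.3 − 13.04 = 63.26 dB SPL.
fan: 71.5 − 20·log₁₀(49.7/3.9) = 71.5 − 22.11 = 49.39 dB SPL.
Σ 10^(L/10) = 5.068e+07 → L_total = 10·log₁₀(5.068e+07) = 77.05 dB SPL.

77.0 dB SPL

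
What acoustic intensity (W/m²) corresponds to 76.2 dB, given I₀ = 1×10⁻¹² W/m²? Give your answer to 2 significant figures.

I = I₀·10^(L/10) = 10⁻¹² × 10^(76.2/10) = 10^(-4.380).

4.2e-05 W/m²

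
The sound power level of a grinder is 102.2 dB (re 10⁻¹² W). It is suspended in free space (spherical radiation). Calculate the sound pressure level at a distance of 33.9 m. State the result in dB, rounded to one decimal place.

60.6 dB

The power spreads over a sphere of area 4π·r², so L_p = L_w − 10·log₁₀(4π·r²).
4π·r² = 1.444e+04 m², 10·log₁₀ of that is 41.596 dB.
L_p = 102.2 − 41.596 = 60.60 dB.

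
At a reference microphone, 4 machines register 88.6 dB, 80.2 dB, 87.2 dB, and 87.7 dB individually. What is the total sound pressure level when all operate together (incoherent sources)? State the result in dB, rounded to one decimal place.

92.9 dB

Incoherent sources combine by intensity addition: L_total = 10·log₁₀(Σ 10^(L_i/10)).
Σ 10^(L/10) = 10^(88.6/10) + 10^(80.2/10) + 10^(87.2/10) + 10^(87.7/10) = 1.943e+09.
L_total = 10·log₁₀(1.943e+09) = 92.88 dB.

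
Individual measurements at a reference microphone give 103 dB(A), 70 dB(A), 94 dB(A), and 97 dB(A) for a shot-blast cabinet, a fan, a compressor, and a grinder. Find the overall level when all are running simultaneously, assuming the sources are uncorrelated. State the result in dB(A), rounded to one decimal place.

104.4 dB(A)

For uncorrelated sources the intensities add, so convert each level to linear form, sum, and take 10·log₁₀ of the total.
Σ 10^(L/10) = 10^(103/10) + 10^(70/10) + 10^(94/10) + 10^(97/10) = 2.749e+10.
L_total = 10·log₁₀(2.749e+10) = 104.39 dB(A).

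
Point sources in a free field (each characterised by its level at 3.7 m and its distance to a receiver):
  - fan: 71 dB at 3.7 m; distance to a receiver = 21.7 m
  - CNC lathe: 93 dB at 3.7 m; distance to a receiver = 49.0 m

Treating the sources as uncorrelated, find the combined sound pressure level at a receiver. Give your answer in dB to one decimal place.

70.7 dB

First find each source's level at the receiver (point-source: −20·log₁₀(r/r_ref)), then combine on an intensity basis.
fan: 71 − 20·log₁₀(21.7/3.7) = 71 − 15.37 = 55.63 dB.
CNC lathe: 93 − 20·log₁₀(49.0/3.7) = 93 − 22.44 = 70.56 dB.
Σ 10^(L/10) = 1.174e+07 → L_total = 10·log₁₀(1.174e+07) = 70.70 dB.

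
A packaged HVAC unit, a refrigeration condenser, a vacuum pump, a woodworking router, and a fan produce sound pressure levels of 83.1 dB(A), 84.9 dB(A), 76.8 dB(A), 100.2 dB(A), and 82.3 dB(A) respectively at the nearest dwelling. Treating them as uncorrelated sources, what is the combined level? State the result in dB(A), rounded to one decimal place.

100.5 dB(A)

Incoherent sources combine by intensity addition: L_total = 10·log₁₀(Σ 10^(L_i/10)).
Σ 10^(L/10) = 10^(83.1/10) + 10^(84.9/10) + 10^(76.8/10) + 10^(100.2/10) + 10^(82.3/10) = 1.120e+10.
L_total = 10·log₁₀(1.120e+10) = 100.49 dB(A).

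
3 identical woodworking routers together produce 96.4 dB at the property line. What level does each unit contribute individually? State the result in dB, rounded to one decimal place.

91.6 dB

3 equal contributions raise the level by 10·log₁₀ 3 = 4.771 dB, so each unit alone gives 96.4 − 4.771.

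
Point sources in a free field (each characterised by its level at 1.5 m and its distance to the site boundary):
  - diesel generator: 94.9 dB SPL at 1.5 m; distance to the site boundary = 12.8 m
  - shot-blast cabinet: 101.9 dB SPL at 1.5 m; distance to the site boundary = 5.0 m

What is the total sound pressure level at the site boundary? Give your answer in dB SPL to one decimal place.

91.6 dB SPL

Apply inverse-square spreading to bring every level to the receiver, then sum 10^(L/10).
diesel generator: 94.9 − 20·log₁₀(12.8/1.5) = 94.9 − 18.62 = 76.28 dB SPL.
shot-blast cabinet: 101.9 − 20·log₁₀(5.0/1.5) = 101.9 − 10.46 = 91.44 dB SPL.
Σ 10^(L/10) = 1.436e+09 → L_total = 10·log₁₀(1.436e+09) = 91.57 dB SPL.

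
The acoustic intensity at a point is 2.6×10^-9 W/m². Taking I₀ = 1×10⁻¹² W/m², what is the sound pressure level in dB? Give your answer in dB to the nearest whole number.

34 dB

Dividing by I₀ shifts the exponent by 12: I/I₀ = 2.6×10^3.
L = 10·(0.4150 + 3) = 34.15 dB.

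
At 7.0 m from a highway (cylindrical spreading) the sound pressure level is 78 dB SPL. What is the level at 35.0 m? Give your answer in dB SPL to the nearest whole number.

71 dB SPL

Cylindrical spreading from a line source gives a 10·log₁₀(r₂/r₁) drop.
L₂ = 78 − 10·log₁₀(35.0/7.0) = 78 − 6.990 = 71.01 dB SPL.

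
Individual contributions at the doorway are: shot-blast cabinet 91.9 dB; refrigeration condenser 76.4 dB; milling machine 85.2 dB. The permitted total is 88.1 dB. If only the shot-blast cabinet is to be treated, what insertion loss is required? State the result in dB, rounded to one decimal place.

The untreated sources together contribute 10^(76.4/10) + 10^(85.2/10) = 3.748e+08, i.e. 85.74 dB.
To meet 88.1 dB overall, the treated shot-blast cabinet may contribute at most 10^(88.1/10) − 3.748e+08 = 2.709e+08, i.e. 84.33 dB.
So the shot-blast cabinet must be reduced from 91.9 to 84.33 dB: IL = 7.57 dB.

7.6 dB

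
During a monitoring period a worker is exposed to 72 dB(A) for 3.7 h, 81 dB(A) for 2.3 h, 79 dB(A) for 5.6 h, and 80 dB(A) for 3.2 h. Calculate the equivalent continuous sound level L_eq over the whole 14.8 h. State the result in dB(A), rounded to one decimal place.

78.8 dB(A)

The energy average is taken in the linear domain: L_eq = 10·log₁₀[(Σ tᵢ·10^(Lᵢ/10))/T], T = 14.8 h.
Σ tᵢ·10^(Lᵢ/10) = 3.7·10^(72/10) + 2.3·10^(81/10) + 5.6·10^(79/10) + 3.2·10^(80/10) = 1.113e+09.
L_eq = 10·log₁₀(1.113e+09/14.8) = 78.76 dB(A).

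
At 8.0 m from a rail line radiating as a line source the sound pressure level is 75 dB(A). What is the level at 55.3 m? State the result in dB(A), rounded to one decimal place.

66.6 dB(A)

Cylindrical spreading from a line source gives a 10·log₁₀(r₂/r₁) drop.
L₂ = 75 − 10·log₁₀(55.3/8.0) = 75 − 8.396 = 66.60 dB(A).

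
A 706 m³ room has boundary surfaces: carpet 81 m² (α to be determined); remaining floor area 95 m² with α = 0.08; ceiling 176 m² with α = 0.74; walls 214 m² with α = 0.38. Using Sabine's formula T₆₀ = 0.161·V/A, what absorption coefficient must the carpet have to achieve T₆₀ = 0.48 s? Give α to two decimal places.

0.22

A = 0.161·V/T₆₀ = 0.161·706/0.48 = 236.80 m² sabins.
Absorption from the other surfaces = 95·0.08 + 176·0.74 + 214·0.38 = 219.16 m², so the carpet must supply 17.64 m² over 81 m².
α = 17.64/81 = 0.218.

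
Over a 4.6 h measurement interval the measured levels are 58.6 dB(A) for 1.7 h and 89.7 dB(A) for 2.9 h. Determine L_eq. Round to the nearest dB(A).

88 dB(A)

Weight each interval's intensity by its duration and average over T = 4.6 h:
Σ tᵢ·10^(Lᵢ/10) = 1.7·10^(58.6/10) + 2.9·10^(89.7/10) = 2.708e+09.
L_eq = 10·log₁₀(2.708e+09/4.6) = 87.70 dB(A).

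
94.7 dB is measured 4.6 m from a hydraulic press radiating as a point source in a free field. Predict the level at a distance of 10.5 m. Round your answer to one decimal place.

For a point source, L₂ = L₁ − 20·log₁₀(r₂/r₁).
L₂ = 94.7 − 20·log₁₀(10.5/4.6) = 94.7 − 7.169 = 87.53 dB.

87.5 dB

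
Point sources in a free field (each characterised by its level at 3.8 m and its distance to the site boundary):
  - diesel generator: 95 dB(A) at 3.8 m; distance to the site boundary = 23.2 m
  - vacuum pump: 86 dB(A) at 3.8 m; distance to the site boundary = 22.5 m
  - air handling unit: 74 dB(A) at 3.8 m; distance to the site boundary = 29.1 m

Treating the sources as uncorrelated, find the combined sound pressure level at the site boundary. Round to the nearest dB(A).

Apply inverse-square spreading to bring every level to the receiver, then sum 10^(L/10).
diesel generator: 95 − 20·log₁₀(23.2/3.8) = 95 − 15.71 = 79.29 dB(A).
vacuum pump: 86 − 20·log₁₀(22.5/3.8) = 86 − 15.45 = 70.55 dB(A).
air handling unit: 74 − 20·log₁₀(29.1/3.8) = 74 − 17.68 = 56.32 dB(A).
Σ 10^(L/10) = 9.662e+07 → L_total = 10·log₁₀(9.662e+07) = 79.85 dB(A).

80 dB(A)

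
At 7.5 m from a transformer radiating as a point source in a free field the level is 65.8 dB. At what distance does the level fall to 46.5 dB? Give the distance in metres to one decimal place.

For a point source L₁ − L₂ = 20·log₁₀(r₂/r₁), so r₂ = r₁·10^((L₁−L₂)/20).
r₂ = 7.5·10^((65.8−46.5)/20) = 7.5·10^(19.3/20) = 69.19 m.

69.2 m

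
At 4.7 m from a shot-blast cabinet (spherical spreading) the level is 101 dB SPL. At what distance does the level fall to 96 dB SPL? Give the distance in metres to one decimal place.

8.4 m

For a point source L₁ − L₂ = 20·log₁₀(r₂/r₁), so r₂ = r₁·10^((L₁−L₂)/20).
r₂ = 4.7·10^((101−96)/20) = 4.7·10^(5.0/20) = 8.36 m.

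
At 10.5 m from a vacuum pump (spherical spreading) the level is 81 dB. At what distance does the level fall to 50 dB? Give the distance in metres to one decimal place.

372.6 m

For a point source L₁ − L₂ = 20·log₁₀(r₂/r₁), so r₂ = r₁·10^((L₁−L₂)/20).
r₂ = 10.5·10^((81−50)/20) = 10.5·10^(31.0/20) = 372.55 m.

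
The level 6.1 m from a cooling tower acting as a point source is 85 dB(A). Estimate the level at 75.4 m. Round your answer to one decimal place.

63.2 dB(A)

Spherical spreading from a point source gives a 20·log₁₀(r₂/r₁) drop.
L₂ = 85 − 20·log₁₀(75.4/6.1) = 85 − 21.841 = 63.16 dB(A).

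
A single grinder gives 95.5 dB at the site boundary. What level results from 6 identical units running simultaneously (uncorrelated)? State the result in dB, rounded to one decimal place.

103.3 dB

N identical incoherent sources raise the level by 10·log₁₀ N.
L_total = 95.5 + 10·log₁₀(6) = 95.5 + 7.782 = 103.28 dB.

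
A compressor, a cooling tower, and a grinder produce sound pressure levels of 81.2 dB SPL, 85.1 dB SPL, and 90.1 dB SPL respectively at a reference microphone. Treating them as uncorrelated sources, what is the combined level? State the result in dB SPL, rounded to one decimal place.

Incoherent sources combine by intensity addition: L_total = 10·log₁₀(Σ 10^(L_i/10)).
Σ 10^(L/10) = 10^(81.2/10) + 10^(85.1/10) + 10^(90.1/10) = 1.479e+09.
L_total = 10·log₁₀(1.479e+09) = 91.70 dB SPL.

91.7 dB SPL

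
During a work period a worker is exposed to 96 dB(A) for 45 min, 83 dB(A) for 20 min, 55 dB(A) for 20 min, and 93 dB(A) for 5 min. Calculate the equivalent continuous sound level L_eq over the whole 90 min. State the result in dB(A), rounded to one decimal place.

L_eq = 10·log₁₀[(1/T)·Σ tᵢ·10^(Lᵢ/10)] with T = 90 min.
Σ tᵢ·10^(Lᵢ/10) = 45·10^(96/10) + 20·10^(83/10) + 20·10^(55/10) + 5·10^(93/10) = 1.931e+11.
L_eq = 10·log₁₀(1.931e+11/90) = 93.32 dB(A).

93.3 dB(A)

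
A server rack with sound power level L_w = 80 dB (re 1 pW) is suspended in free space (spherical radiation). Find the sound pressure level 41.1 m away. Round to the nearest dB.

37 dB

L_p = L_w − 10·log₁₀(4π·r²) with r = 41.1 m.
4π·r² = 2.123e+04 m², 10·log₁₀ of that is 43.269 dB.
L_p = 80 − 43.269 = 36.73 dB.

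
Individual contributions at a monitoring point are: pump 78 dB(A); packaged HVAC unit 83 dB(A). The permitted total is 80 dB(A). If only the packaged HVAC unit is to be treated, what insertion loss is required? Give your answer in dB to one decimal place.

7.3 dB

Fixed contribution from the other source: Σ 10^(L/10) = 10^(78/10) = 6.310e+07 (78.00 dB(A)).
The limit corresponds to 10^(80/10) = 1.000e+08; subtracting the fixed part leaves 3.690e+07 for the packaged HVAC unit, i.e. 75.67 dB(A).
Required insertion loss = 83 − 75.67 = 7.33 dB.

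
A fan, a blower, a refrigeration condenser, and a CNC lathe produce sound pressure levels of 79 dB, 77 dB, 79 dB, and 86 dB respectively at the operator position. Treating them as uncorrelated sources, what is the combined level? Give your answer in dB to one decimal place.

Incoherent sources combine by intensity addition: L_total = 10·log₁₀(Σ 10^(L_i/10)).
Σ 10^(L/10) = 10^(79/10) + 10^(77/10) + 10^(79/10) + 10^(86/10) = 6.071e+08.
L_total = 10·log₁₀(6.071e+08) = 87.83 dB.

87.8 dB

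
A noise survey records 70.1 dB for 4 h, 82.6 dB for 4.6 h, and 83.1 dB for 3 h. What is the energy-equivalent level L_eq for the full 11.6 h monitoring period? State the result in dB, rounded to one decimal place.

The energy average is taken in the linear domain: L_eq = 10·log₁₀[(Σ tᵢ·10^(Lᵢ/10))/T], T = 11.6 h.
Σ tᵢ·10^(Lᵢ/10) = 4·10^(70.1/10) + 4.6·10^(82.6/10) + 3·10^(83.1/10) = 1.491e+09.
L_eq = 10·log₁₀(1.491e+09/11.6) = 81.09 dB.

81.1 dB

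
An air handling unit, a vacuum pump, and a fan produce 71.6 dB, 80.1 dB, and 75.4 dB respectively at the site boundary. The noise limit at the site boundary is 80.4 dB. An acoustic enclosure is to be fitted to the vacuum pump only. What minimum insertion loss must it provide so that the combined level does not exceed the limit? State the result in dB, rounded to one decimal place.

Fixed contribution from the other sources: Σ 10^(L/10) = 10^(71.6/10) + 10^(75.4/10) = 4.913e+07 (76.91 dB).
The limit corresponds to 10^(80.4/10) = 1.096e+08; subtracting the fixed part leaves 6.052e+07 for the vacuum pump, i.e. 77.82 dB.
So the vacuum pump must be reduced from 80.1 to 77.82 dB: IL = 2.28 dB.

2.3 dB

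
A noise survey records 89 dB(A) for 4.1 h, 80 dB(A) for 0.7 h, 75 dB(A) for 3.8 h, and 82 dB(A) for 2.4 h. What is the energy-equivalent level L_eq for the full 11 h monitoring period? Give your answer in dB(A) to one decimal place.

Weight each interval's intensity by its duration and average over T = 11 h:
Σ tᵢ·10^(Lᵢ/10) = 4.1·10^(89/10) + 0.7·10^(80/10) + 3.8·10^(75/10) + 2.4·10^(82/10) = 3.827e+09.
L_eq = 10·log₁₀(3.827e+09/11) = 85.41 dB(A).

85.4 dB(A)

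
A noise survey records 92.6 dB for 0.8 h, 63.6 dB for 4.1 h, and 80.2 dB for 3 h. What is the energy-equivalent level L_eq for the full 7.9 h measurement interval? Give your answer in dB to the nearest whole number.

L_eq = 10·log₁₀[(1/T)·Σ tᵢ·10^(Lᵢ/10)] with T = 7.9 h.
Σ tᵢ·10^(Lᵢ/10) = 0.8·10^(92.6/10) + 4.1·10^(63.6/10) + 3·10^(80.2/10) = 1.779e+09.
L_eq = 10·log₁₀(1.779e+09/7.9) = 83.53 dB.

84 dB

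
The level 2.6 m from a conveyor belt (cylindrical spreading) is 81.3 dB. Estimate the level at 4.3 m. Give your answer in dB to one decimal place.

Line-source attenuation: ΔL = 10·log₁₀(r₂/r₁) = 10·log₁₀(4.3/2.6) = 2.185 dB.
L₂ = 81.3 − 10·log₁₀(4.3/2.6) = 81.3 − 2.185 = 79.12 dB.

79.1 dB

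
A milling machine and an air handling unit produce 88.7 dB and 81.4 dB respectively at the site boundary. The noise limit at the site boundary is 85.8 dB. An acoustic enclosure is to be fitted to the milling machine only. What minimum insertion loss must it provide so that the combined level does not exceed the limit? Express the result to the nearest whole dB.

5 dB

The untreated sources together contribute 10^(81.4/10) = 1.380e+08, i.e. 81.40 dB.
The limit corresponds to 10^(85.8/10) = 3.802e+08; subtracting the fixed part leaves 2.422e+08 for the milling machine, i.e. 83.84 dB.
So the milling machine must be reduced from 88.7 to 83.84 dB: IL = 4.86 dB.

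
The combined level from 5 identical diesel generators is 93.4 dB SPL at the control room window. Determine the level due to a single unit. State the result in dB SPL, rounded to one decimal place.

For N identical incoherent sources L_total = L₁ + 10·log₁₀ N, so L₁ = 93.4 − 10·log₁₀(5) = 93.4 − 6.990.

86.4 dB SPL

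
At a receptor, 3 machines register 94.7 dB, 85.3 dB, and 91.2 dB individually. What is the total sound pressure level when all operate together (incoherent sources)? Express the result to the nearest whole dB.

97 dB

For uncorrelated sources the intensities add, so convert each level to linear form, sum, and take 10·log₁₀ of the total.
Σ 10^(L/10) = 10^(94.7/10) + 10^(85.3/10) + 10^(91.2/10) = 4.608e+09.
L_total = 10·log₁₀(4.608e+09) = 96.64 dB.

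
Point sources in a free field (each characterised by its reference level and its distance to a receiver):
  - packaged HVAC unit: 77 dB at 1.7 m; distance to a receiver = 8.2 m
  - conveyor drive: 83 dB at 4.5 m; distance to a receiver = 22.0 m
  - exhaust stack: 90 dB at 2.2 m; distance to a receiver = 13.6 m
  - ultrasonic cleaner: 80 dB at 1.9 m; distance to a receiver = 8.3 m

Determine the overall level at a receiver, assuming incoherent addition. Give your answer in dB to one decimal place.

Propagate each source to the receiver with L = L_ref − 20·log₁₀(r/r_ref), then add intensities.
packaged HVAC unit: 77 − 20·log₁₀(8.2/1.7) = 77 − 13.67 = 63.33 dB.
conveyor drive: 83 − 20·log₁₀(22.0/4.5) = 83 − 13.78 = 69.22 dB.
exhaust stack: 90 − 20·log₁₀(13.6/2.2) = 90 − 15.82 = 74.18 dB.
ultrasonic cleaner: 80 − 20·log₁₀(8.3/1.9) = 80 − 12.81 = 67.19 dB.
Σ 10^(L/10) = 4.191e+07 → L_total = 10·log₁₀(4.191e+07) = 76.22 dB.

76.2 dB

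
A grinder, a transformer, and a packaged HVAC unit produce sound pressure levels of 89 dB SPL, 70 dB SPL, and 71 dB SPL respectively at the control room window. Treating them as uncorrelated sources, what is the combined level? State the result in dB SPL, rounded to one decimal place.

89.1 dB SPL

For uncorrelated sources the intensities add, so convert each level to linear form, sum, and take 10·log₁₀ of the total.
Σ 10^(L/10) = 10^(89/10) + 10^(70/10) + 10^(71/10) = 8.169e+08.
L_total = 10·log₁₀(8.169e+08) = 89.12 dB SPL.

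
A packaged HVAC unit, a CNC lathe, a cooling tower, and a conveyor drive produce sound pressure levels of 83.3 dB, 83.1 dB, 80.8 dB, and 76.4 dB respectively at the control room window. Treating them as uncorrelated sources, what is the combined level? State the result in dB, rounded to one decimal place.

Incoherent sources combine by intensity addition: L_total = 10·log₁₀(Σ 10^(L_i/10)).
Σ 10^(L/10) = 10^(83.3/10) + 10^(83.1/10) + 10^(80.8/10) + 10^(76.4/10) = 5.818e+08.
L_total = 10·log₁₀(5.818e+08) = 87.65 dB.

87.6 dB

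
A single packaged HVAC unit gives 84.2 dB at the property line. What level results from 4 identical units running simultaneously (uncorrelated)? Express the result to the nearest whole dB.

N identical incoherent sources raise the level by 10·log₁₀ N.
L_total = 84.2 + 10·log₁₀(4) = 84.2 + 6.021 = 90.22 dB.

90 dB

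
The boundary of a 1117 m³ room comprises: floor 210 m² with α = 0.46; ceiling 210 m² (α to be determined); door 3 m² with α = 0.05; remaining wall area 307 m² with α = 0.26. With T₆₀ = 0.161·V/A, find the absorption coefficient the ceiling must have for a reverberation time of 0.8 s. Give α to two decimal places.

0.23

From T₆₀ = 0.161·V/A, the target T₆₀ = 0.8 s needs A = 0.161·1117/0.8 = 224.80 m².
Absorption from the other surfaces = 210·0.46 + 3·0.05 + 307·0.26 = 176.57 m², so the ceiling must supply 48.23 m² over 210 m².
α = 48.23/210 = 0.230.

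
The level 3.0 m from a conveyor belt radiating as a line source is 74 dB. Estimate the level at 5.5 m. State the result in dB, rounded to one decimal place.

For a line source, L₂ = L₁ − 10·log₁₀(r₂/r₁).
L₂ = 74 − 10·log₁₀(5.5/3.0) = 74 − 2.632 = 71.37 dB.

71.4 dB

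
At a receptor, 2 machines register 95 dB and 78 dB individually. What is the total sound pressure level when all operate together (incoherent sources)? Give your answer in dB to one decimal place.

95.1 dB

For uncorrelated sources the intensities add, so convert each level to linear form, sum, and take 10·log₁₀ of the total.
Σ 10^(L/10) = 10^(95/10) + 10^(78/10) = 3.225e+09.
L_total = 10·log₁₀(3.225e+09) = 95.09 dB.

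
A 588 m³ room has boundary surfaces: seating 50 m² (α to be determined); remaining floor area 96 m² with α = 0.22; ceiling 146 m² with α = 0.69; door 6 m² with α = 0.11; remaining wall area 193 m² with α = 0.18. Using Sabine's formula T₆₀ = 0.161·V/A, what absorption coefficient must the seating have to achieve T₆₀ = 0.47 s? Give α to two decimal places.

Required total absorption A = 0.161·588/0.47 = 201.42 m².
Absorption from the other surfaces = 96·0.22 + 146·0.69 + 6·0.11 + 193·0.18 = 157.26 m², so the seating must supply 44.16 m² over 50 m².
α = 44.16/50 = 0.883.

0.88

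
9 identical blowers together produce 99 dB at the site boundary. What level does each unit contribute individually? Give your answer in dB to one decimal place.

9 equal contributions raise the level by 10·log₁₀ 9 = 9.542 dB, so each unit alone gives 99 − 9.542.

89.5 dB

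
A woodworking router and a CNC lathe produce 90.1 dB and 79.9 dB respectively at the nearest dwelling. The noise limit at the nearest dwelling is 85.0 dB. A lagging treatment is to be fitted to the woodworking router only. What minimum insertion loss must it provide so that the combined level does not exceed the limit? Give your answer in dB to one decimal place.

6.7 dB

Everything except the woodworking router sums to 10^(79.9/10) = 9.772e+07 in linear terms, 79.90 dB.
The limit corresponds to 10^(85.0/10) = 3.162e+08; subtracting the fixed part leaves 2.185e+08 for the woodworking router, i.e. 83.39 dB.
So the woodworking router must be reduced from 90.1 to 83.39 dB: IL = 6.71 dB.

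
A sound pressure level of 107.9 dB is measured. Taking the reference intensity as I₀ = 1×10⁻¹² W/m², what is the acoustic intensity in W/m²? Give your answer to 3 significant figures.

I = I₀·10^(L/10) = 10⁻¹² × 10^(107.9/10) = 10^(-1.210).

0.0617 W/m²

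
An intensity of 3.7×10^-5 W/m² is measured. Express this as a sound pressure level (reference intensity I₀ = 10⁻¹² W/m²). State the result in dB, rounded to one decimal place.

L = 10·log₁₀(I/I₀) = 10·log₁₀(3.7×10^-5/10⁻¹²) = 10·log₁₀(3.7×10^7).
L = 10·(0.5682 + 7) = 75.68 dB.

75.7 dB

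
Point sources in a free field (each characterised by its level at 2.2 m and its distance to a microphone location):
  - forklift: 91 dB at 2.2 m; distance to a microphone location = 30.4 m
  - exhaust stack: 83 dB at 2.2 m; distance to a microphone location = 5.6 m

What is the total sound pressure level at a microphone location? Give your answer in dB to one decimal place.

75.7 dB

Apply inverse-square spreading to bring every level to the receiver, then sum 10^(L/10).
forklift: 91 − 20·log₁₀(30.4/2.2) = 91 − 22.81 = 68.19 dB.
exhaust stack: 83 − 20·log₁₀(5.6/2.2) = 83 − 8.12 = 74.88 dB.
Σ 10^(L/10) = 3.739e+07 → L_total = 10·log₁₀(3.739e+07) = 75.73 dB.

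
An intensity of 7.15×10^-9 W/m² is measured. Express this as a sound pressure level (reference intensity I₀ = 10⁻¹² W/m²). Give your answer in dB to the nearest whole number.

39 dB

I/I₀ = 7.15×10^-9/10⁻¹² = 7.15×10^3, and L = 10·log₁₀(I/I₀).
L = 10·(0.8543 + 3) = 38.54 dB.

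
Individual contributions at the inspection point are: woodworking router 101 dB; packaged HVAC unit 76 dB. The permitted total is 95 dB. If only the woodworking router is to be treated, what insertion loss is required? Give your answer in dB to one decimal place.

Fixed contribution from the other source: Σ 10^(L/10) = 10^(76/10) = 3.981e+07 (76.00 dB).
To meet 95 dB overall, the treated woodworking router may contribute at most 10^(95/10) − 3.981e+07 = 3.122e+09, i.e. 94.94 dB.
So the woodworking router must be reduced from 101 to 94.94 dB: IL = 6.06 dB.

6.1 dB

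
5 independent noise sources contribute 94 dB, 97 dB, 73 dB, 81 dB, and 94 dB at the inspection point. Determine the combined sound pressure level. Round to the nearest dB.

Incoherent sources combine by intensity addition: L_total = 10·log₁₀(Σ 10^(L_i/10)).
Σ 10^(L/10) = 10^(94/10) + 10^(97/10) + 10^(73/10) + 10^(81/10) + 10^(94/10) = 1.018e+10.
L_total = 10·log₁₀(1.018e+10) = 100.08 dB.

100 dB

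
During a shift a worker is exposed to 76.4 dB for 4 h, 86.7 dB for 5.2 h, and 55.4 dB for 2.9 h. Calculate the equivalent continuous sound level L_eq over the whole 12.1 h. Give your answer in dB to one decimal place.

The energy average is taken in the linear domain: L_eq = 10·log₁₀[(Σ tᵢ·10^(Lᵢ/10))/T], T = 12.1 h.
Σ tᵢ·10^(Lᵢ/10) = 4·10^(76.4/10) + 5.2·10^(86.7/10) + 2.9·10^(55.4/10) = 2.608e+09.
L_eq = 10·log₁₀(2.608e+09/12.1) = 83.33 dB.

83.3 dB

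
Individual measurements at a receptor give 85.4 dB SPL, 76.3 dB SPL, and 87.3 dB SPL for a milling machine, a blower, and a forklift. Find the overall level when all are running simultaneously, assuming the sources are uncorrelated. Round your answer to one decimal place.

For uncorrelated sources the intensities add, so convert each level to linear form, sum, and take 10·log₁₀ of the total.
Σ 10^(L/10) = 10^(85.4/10) + 10^(76.3/10) + 10^(87.3/10) = 9.264e+08.
L_total = 10·log₁₀(9.264e+08) = 89.67 dB SPL.

89.7 dB SPL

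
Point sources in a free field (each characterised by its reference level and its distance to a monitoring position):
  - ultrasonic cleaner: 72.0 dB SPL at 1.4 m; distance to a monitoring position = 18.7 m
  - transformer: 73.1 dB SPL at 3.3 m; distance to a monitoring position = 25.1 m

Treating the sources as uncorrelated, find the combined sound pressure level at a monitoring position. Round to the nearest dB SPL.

Propagate each source to the receiver with L = L_ref − 20·log₁₀(r/r_ref), then add intensities.
ultrasonic cleaner: 72.0 − 20·log₁₀(18.7/1.4) = 72.0 − 22.51 = 49.49 dB SPL.
transformer: 73.1 − 20·log₁₀(25.1/3.3) = 73.1 − 17.62 = 55.48 dB SPL.
Σ 10^(L/10) = 4.418e+05 → L_total = 10·log₁₀(4.418e+05) = 56.45 dB SPL.

56 dB SPL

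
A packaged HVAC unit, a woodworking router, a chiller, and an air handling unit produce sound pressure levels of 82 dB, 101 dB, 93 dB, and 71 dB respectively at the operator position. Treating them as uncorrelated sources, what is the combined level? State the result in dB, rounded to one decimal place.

Incoherent sources combine by intensity addition: L_total = 10·log₁₀(Σ 10^(L_i/10)).
Σ 10^(L/10) = 10^(82/10) + 10^(101/10) + 10^(93/10) + 10^(71/10) = 1.476e+10.
L_total = 10·log₁₀(1.476e+10) = 101.69 dB.

101.7 dB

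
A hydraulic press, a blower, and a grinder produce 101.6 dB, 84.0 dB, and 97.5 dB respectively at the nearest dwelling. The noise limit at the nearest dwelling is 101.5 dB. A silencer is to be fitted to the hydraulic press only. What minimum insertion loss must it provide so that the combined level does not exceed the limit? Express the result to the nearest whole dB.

The untreated sources together contribute 10^(84.0/10) + 10^(97.5/10) = 5.875e+09, i.e. 97.69 dB.
To meet 101.5 dB overall, the treated hydraulic press may contribute at most 10^(101.5/10) − 5.875e+09 = 8.251e+09, i.e. 99.16 dB.
Required insertion loss = 101.6 − 99.16 = 2.44 dB.

2 dB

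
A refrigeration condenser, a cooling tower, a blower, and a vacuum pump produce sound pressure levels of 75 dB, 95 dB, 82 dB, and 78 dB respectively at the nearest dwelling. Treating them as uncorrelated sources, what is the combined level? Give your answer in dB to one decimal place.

95.3 dB

For uncorrelated sources the intensities add, so convert each level to linear form, sum, and take 10·log₁₀ of the total.
Σ 10^(L/10) = 10^(75/10) + 10^(95/10) + 10^(82/10) + 10^(78/10) = 3.415e+09.
L_total = 10·log₁₀(3.415e+09) = 95.33 dB.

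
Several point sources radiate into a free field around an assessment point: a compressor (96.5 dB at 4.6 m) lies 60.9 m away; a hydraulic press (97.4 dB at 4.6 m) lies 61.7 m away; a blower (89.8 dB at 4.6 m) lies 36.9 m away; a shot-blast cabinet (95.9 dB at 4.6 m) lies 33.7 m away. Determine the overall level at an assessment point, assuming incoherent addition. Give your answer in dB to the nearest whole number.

Apply inverse-square spreading to bring every level to the receiver, then sum 10^(L/10).
compressor: 96.5 − 20·log₁₀(60.9/4.6) = 96.5 − 22.44 = 74.06 dB.
hydraulic press: 97.4 − 20·log₁₀(61.7/4.6) = 97.4 − 22.55 = 74.85 dB.
blower: 89.8 − 20·log₁₀(36.9/4.6) = 89.8 − 18.09 = 71.71 dB.
shot-blast cabinet: 95.9 − 20·log₁₀(33.7/4.6) = 95.9 − 17.30 = 78.60 dB.
Σ 10^(L/10) = 1.434e+08 → L_total = 10·log₁₀(1.434e+08) = 81.56 dB.

82 dB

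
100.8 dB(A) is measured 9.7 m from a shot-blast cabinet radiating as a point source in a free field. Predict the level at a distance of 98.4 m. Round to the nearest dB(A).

For a point source, L₂ = L₁ − 20·log₁₀(r₂/r₁).
L₂ = 100.8 − 20·log₁₀(98.4/9.7) = 100.8 − 20.124 = 80.68 dB(A).

81 dB(A)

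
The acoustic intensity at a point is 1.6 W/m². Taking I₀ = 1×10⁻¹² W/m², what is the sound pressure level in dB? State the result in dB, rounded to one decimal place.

122.0 dB

Dividing by I₀ shifts the exponent by 12: I/I₀ = 1.6×10^12.
L = 10·(0.2041 + 12) = 122.04 dB.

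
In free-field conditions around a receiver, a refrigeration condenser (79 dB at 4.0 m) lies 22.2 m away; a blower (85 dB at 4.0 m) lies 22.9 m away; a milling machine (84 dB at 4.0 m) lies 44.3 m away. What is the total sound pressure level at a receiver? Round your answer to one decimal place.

First find each source's level at the receiver (point-source: −20·log₁₀(r/r_ref)), then combine on an intensity basis.
refrigeration condenser: 79 − 20·log₁₀(22.2/4.0) = 79 − 14.89 = 64.11 dB.
blower: 85 − 20·log₁₀(22.9/4.0) = 85 − 15.16 = 69.84 dB.
milling machine: 84 − 20·log₁₀(44.3/4.0) = 84 − 20.89 = 63.11 dB.
Σ 10^(L/10) = 1.427e+07 → L_total = 10·log₁₀(1.427e+07) = 71.55 dB.

71.5 dB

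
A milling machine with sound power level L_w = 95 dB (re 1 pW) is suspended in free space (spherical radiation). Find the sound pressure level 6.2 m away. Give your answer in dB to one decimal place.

68.2 dB

L_p = L_w − 10·log₁₀(4π·r²) with r = 6.2 m.
4π·r² = 483.1 m², 10·log₁₀ of that is 26.840 dB.
L_p = 95 − 26.840 = 68.16 dB.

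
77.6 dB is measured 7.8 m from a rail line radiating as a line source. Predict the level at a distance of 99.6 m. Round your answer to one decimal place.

For a line source, L₂ = L₁ − 10·log₁₀(r₂/r₁).
L₂ = 77.6 − 10·log₁₀(99.6/7.8) = 77.6 − 11.062 = 66.54 dB.

66.5 dB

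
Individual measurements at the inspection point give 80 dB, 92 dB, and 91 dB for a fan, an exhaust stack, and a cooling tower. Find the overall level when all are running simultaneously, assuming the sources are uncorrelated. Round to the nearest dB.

Incoherent sources combine by intensity addition: L_total = 10·log₁₀(Σ 10^(L_i/10)).
Σ 10^(L/10) = 10^(80/10) + 10^(92/10) + 10^(91/10) = 2.944e+09.
L_total = 10·log₁₀(2.944e+09) = 94.69 dB.

95 dB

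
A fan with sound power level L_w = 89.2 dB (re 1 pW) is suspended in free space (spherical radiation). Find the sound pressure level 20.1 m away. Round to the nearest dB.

52 dB

Free-field spherical radiation: L_p = L_w − 10·log₁₀(4π·r²), r = 20.1 m.
4π·r² = 5077 m², 10·log₁₀ of that is 37.056 dB.
L_p = 89.2 − 37.056 = 52.14 dB.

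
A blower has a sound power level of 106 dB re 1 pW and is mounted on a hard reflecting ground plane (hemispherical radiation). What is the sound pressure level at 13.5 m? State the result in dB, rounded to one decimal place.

The power spreads over a hemisphere of area 2π·r², so L_p = L_w − 10·log₁₀(2π·r²).
2π·r² = 1145 m², 10·log₁₀ of that is 30.588 dB.
L_p = 106 − 30.588 = 75.41 dB.

75.4 dB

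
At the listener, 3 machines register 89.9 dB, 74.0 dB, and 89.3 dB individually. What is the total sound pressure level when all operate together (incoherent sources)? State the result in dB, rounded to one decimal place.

92.7 dB

Incoherent sources combine by intensity addition: L_total = 10·log₁₀(Σ 10^(L_i/10)).
Σ 10^(L/10) = 10^(89.9/10) + 10^(74.0/10) + 10^(89.3/10) = 1.853e+09.
L_total = 10·log₁₀(1.853e+09) = 92.68 dB.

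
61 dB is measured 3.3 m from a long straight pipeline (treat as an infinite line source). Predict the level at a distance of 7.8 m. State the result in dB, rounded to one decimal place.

Line-source attenuation: ΔL = 10·log₁₀(r₂/r₁) = 10·log₁₀(7.8/3.3) = 3.736 dB.
L₂ = 61 − 10·log₁₀(7.8/3.3) = 61 − 3.736 = 57.26 dB.

57.3 dB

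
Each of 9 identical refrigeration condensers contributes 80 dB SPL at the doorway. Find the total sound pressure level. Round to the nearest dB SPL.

90 dB SPL

With 9 equal, uncorrelated contributions the intensity is 9× that of one unit, giving a rise of 10·log₁₀ 9.
L_total = 80 + 10·log₁₀(9) = 80 + 9.542 = 89.54 dB SPL.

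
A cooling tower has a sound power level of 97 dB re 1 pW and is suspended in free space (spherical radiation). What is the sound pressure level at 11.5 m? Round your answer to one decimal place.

Free-field spherical radiation: L_p = L_w − 10·log₁₀(4π·r²), r = 11.5 m.
4π·r² = 1662 m², 10·log₁₀ of that is 32.206 dB.
L_p = 97 − 32.206 = 64.79 dB.

64.8 dB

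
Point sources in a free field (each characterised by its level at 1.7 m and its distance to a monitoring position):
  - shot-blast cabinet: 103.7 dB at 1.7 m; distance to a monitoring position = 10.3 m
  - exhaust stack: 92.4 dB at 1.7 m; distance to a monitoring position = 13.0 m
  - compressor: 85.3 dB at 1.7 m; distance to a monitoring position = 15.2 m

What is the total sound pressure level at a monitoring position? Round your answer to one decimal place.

88.3 dB

Propagate each source to the receiver with L = L_ref − 20·log₁₀(r/r_ref), then add intensities.
shot-blast cabinet: 103.7 − 20·log₁₀(10.3/1.7) = 103.7 − 15.65 = 88.05 dB.
exhaust stack: 92.4 − 20·log₁₀(13.0/1.7) = 92.4 − 17.67 = 74.73 dB.
compressor: 85.3 − 20·log₁₀(15.2/1.7) = 85.3 − 19.03 = 66.27 dB.
Σ 10^(L/10) = 6.725e+08 → L_total = 10·log₁₀(6.725e+08) = 88.28 dB.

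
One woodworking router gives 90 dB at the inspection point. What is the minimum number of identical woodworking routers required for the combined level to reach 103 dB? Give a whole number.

20

N identical sources give L₁ + 10·log₁₀ N, so require 10·log₁₀ N ≥ 103 − 90 = 13.0 dB.
N ≥ 10^(13.0/10) = 19.953, so N = 20.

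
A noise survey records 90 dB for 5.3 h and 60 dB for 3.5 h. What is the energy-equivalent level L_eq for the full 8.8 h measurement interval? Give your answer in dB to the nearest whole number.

88 dB

L_eq = 10·log₁₀[(1/T)·Σ tᵢ·10^(Lᵢ/10)] with T = 8.8 h.
Σ tᵢ·10^(Lᵢ/10) = 5.3·10^(90/10) + 3.5·10^(60/10) = 5.304e+09.
L_eq = 10·log₁₀(5.304e+09/8.8) = 87.80 dB.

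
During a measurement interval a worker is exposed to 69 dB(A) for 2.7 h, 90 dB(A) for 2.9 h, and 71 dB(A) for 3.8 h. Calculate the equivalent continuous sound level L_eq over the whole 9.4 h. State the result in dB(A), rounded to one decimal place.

The energy average is taken in the linear domain: L_eq = 10·log₁₀[(Σ tᵢ·10^(Lᵢ/10))/T], T = 9.4 h.
Σ tᵢ·10^(Lᵢ/10) = 2.7·10^(69/10) + 2.9·10^(90/10) + 3.8·10^(71/10) = 2.969e+09.
L_eq = 10·log₁₀(2.969e+09/9.4) = 85.00 dB(A).

85.0 dB(A)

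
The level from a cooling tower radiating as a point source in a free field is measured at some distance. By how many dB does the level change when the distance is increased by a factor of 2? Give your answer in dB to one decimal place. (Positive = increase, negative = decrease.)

-6.0 dB

With spherical spreading the level changes by −20·log₁₀(r₂/r₁).
ΔL = −20·log₁₀(2) = -6.02 dB.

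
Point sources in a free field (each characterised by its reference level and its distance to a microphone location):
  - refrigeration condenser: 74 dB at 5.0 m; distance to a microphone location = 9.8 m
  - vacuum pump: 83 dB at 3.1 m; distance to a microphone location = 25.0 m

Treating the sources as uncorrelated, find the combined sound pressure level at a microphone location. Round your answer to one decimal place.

Apply inverse-square spreading to bring every level to the receiver, then sum 10^(L/10).
refrigeration condenser: 74 − 20·log₁₀(9.8/5.0) = 74 − 5.85 = 68.15 dB.
vacuum pump: 83 − 20·log₁₀(25.0/3.1) = 83 − 18.13 = 64.87 dB.
Σ 10^(L/10) = 9.607e+06 → L_total = 10·log₁₀(9.607e+06) = 69.83 dB.

69.8 dB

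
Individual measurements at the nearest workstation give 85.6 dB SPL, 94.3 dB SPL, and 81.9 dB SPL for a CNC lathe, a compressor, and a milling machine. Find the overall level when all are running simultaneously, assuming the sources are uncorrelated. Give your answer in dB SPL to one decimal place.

95.1 dB SPL

Incoherent sources combine by intensity addition: L_total = 10·log₁₀(Σ 10^(L_i/10)).
Σ 10^(L/10) = 10^(85.6/10) + 10^(94.3/10) + 10^(81.9/10) = 3.209e+09.
L_total = 10·log₁₀(3.209e+09) = 95.06 dB SPL.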